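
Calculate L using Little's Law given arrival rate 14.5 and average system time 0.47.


L = lambda * W = 14.5 * 0.47 = 6.82

6.82


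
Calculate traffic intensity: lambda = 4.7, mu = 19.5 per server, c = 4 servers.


rho = lambda / (c * mu) = 4.7 / (4 * 19.5) = 0.0603

0.0603


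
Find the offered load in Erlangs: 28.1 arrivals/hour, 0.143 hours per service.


Offered load a = lambda * E[S] = 28.1 * 0.143 = 4.02 Erlangs

4.02 Erlangs


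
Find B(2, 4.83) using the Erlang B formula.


B(N,A) = (A^N/N!) / sum(A^k/k!, k=0..N) with N=2, A=4.83 = 0.6668

0.6668


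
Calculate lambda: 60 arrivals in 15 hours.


lambda = total arrivals / time = 60 / 15 = 4.0 per hour

4.0 per hour


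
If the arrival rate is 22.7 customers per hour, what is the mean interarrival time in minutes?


Mean interarrival time = 60/lambda = 60/22.7 = 2.64 minutes

2.64 minutes


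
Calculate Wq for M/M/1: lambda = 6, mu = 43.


rho = 6/43; Wq = rho/(mu - lambda) = 0.0038 hours

0.0038 hours


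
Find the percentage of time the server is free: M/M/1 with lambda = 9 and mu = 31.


Idle fraction = (1 - rho) * 100 = (1 - 9/31) * 100 = 71.0%

71.0%


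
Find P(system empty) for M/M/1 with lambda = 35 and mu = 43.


P0 = 1 - rho = 1 - 35/43 = 0.186

0.186


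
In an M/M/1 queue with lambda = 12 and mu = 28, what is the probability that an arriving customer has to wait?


P(wait) = rho = lambda/mu = 12/28 = 0.4286

0.4286


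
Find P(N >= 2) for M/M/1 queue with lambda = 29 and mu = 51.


P(N >= 2) = rho^2 = (29/51)^2 = 0.3233

0.3233


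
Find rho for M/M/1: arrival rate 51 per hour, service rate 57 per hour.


rho = lambda/mu = 51/57 = 0.8947

0.8947


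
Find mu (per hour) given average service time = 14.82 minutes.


mu = 60 / avg_service_time = 60 / 14.82 = 4.05 per hour

4.05 per hour


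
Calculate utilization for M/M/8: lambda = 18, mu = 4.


rho = lambda/(c*mu) = 18/(8*4) = 0.5625

0.5625


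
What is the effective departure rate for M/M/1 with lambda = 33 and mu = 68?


For a stable queue (lambda < mu), throughput = lambda = 33 per hour

33 per hour


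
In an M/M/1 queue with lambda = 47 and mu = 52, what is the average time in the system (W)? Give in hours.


W = 1/(mu - lambda) = 1/(52 - 47) = 0.2 hours

0.2 hours


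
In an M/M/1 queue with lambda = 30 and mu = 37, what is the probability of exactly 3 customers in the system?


rho = 30/37; P(n) = (1-rho)*rho^n = (1-30/37)*(30/37)^3 = 0.1008

0.1008


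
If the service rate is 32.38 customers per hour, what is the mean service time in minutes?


Mean service time = 60/mu = 60/32.38 = 1.85 minutes

1.85 minutes


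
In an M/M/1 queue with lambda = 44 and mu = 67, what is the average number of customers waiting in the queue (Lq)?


rho = 44/67; Lq = rho^2/(1-rho) = 1.26

1.26


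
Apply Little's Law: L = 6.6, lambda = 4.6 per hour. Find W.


W = L / lambda = 6.6 / 4.6 = 1.4348 hours

1.4348 hours


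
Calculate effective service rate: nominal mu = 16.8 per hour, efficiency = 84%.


Effective rate = mu * efficiency = 16.8 * 0.84 = 14.11 per hour

14.11 per hour


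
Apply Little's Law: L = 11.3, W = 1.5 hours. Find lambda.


lambda = L / W = 11.3 / 1.5 = 7.53 per hour

7.53 per hour


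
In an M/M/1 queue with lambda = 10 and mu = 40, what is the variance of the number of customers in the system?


rho = 10/40; Var(N) = rho/(1-rho)^2 = 0.44

0.44


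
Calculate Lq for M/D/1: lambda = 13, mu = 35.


M/D/1: Lq = rho^2 / (2*(1-rho)) where rho = 13/35; Lq = 0.11

0.11


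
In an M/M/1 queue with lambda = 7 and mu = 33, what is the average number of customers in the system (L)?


rho = 7/33; L = rho/(1-rho) = 0.27

0.27


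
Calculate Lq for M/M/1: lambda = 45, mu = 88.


rho = 45/88; Lq = rho^2/(1-rho) = 0.54

0.54


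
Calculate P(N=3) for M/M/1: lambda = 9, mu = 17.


rho = 9/17; P(n) = (1-rho)*rho^n = (1-9/17)*(9/17)^3 = 0.0698

0.0698


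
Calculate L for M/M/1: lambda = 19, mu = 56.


rho = 19/56; L = rho/(1-rho) = 0.51

0.51


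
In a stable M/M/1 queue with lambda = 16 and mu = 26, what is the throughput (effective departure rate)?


For a stable queue (lambda < mu), throughput = lambda = 16 per hour

16 per hour


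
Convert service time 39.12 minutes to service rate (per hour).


mu = 60 / avg_service_time = 60 / 39.12 = 1.53 per hour

1.53 per hour


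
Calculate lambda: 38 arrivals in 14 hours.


lambda = total arrivals / time = 38 / 14 = 2.71 per hour

2.71 per hour


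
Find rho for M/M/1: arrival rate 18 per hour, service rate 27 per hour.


rho = lambda/mu = 18/27 = 0.6667

0.6667


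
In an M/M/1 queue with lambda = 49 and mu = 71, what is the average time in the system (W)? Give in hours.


W = 1/(mu - lambda) = 1/(71 - 49) = 0.0455 hours

0.0455 hours


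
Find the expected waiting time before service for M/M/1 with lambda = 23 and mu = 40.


rho = 23/40; Wq = rho/(mu - lambda) = 0.0338 hours

0.0338 hours


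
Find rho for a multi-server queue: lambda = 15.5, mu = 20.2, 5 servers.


rho = lambda / (c * mu) = 15.5 / (5 * 20.2) = 0.1535

0.1535


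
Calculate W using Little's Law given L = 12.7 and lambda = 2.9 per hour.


W = L / lambda = 12.7 / 2.9 = 4.3793 hours

4.3793 hours


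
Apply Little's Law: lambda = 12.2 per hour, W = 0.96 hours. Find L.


L = lambda * W = 12.2 * 0.96 = 11.71

11.71


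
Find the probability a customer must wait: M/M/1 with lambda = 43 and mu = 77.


P(wait) = rho = lambda/mu = 43/77 = 0.5584

0.5584


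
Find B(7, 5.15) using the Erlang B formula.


B(N,A) = (A^N/N!) / sum(A^k/k!, k=0..N) with N=7, A=5.15 = 0.13

0.13


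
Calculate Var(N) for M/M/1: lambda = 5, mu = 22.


rho = 5/22; Var(N) = rho/(1-rho)^2 = 0.38

0.38


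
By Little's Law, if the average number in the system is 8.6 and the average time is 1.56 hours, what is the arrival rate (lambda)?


lambda = L / W = 8.6 / 1.56 = 5.51 per hour

5.51 per hour


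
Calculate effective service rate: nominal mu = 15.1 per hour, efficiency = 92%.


Effective rate = mu * efficiency = 15.1 * 0.92 = 13.89 per hour

13.89 per hour


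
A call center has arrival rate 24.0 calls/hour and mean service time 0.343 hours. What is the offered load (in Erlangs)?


Offered load a = lambda * E[S] = 24.0 * 0.343 = 8.23 Erlangs

8.23 Erlangs


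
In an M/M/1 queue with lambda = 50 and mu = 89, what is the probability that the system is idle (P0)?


P0 = 1 - rho = 1 - 50/89 = 0.4382

0.4382


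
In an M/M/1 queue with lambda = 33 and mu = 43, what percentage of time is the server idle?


Idle fraction = (1 - rho) * 100 = (1 - 33/43) * 100 = 23.3%

23.3%


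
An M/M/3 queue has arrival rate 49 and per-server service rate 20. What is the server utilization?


rho = lambda/(c*mu) = 49/(3*20) = 0.8167

0.8167


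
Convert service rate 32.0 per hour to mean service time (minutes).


Mean service time = 60/mu = 60/32.0 = 1.88 minutes

1.88 minutes


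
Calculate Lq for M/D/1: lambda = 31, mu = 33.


M/D/1: Lq = rho^2 / (2*(1-rho)) where rho = 31/33; Lq = 7.28

7.28


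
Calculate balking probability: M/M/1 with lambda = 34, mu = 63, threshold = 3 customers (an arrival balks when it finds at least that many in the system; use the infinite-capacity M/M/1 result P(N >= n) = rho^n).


P(N >= 3) = rho^3 = (34/63)^3 = 0.1572

0.1572


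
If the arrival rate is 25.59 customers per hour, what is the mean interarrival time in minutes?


Mean interarrival time = 60/lambda = 60/25.59 = 2.34 minutes

2.34 minutes


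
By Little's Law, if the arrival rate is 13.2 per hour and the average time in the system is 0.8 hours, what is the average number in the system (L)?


L = lambda * W = 13.2 * 0.8 = 10.56

10.56


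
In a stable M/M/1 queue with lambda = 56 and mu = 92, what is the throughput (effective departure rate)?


For a stable queue (lambda < mu), throughput = lambda = 56 per hour

56 per hour


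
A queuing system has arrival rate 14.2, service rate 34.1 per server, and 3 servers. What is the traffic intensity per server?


rho = lambda / (c * mu) = 14.2 / (3 * 34.1) = 0.1388

0.1388


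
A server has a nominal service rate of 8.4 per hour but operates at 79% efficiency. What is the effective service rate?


Effective rate = mu * efficiency = 8.4 * 0.79 = 6.64 per hour

6.64 per hour


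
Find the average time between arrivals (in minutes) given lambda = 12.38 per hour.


Mean interarrival time = 60/lambda = 60/12.38 = 4.85 minutes

4.85 minutes


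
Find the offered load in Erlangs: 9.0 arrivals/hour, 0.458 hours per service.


Offered load a = lambda * E[S] = 9.0 * 0.458 = 4.12 Erlangs

4.12 Erlangs


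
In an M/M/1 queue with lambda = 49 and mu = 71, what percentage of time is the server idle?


Idle fraction = (1 - rho) * 100 = (1 - 49/71) * 100 = 31.0%

31.0%


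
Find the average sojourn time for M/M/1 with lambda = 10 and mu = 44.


W = 1/(mu - lambda) = 1/(44 - 10) = 0.0294 hours

0.0294 hours


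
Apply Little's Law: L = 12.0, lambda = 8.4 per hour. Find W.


W = L / lambda = 12.0 / 8.4 = 1.4286 hours

1.4286 hours


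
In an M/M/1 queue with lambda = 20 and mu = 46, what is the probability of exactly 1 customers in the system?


rho = 20/46; P(n) = (1-rho)*rho^n = (1-20/46)*(20/46)^1 = 0.2457

0.2457


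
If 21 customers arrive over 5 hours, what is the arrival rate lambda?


lambda = total arrivals / time = 21 / 5 = 4.2 per hour

4.2 per hour


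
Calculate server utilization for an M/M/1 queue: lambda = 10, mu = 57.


rho = lambda/mu = 10/57 = 0.1754

0.1754


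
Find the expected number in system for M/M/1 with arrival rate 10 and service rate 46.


rho = 10/46; L = rho/(1-rho) = 0.28

0.28


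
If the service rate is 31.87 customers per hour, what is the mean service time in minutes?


Mean service time = 60/mu = 60/31.87 = 1.88 minutes

1.88 minutes


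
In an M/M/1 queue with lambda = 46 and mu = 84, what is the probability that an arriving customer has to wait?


P(wait) = rho = lambda/mu = 46/84 = 0.5476

0.5476


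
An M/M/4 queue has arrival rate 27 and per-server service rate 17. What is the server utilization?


rho = lambda/(c*mu) = 27/(4*17) = 0.3971

0.3971


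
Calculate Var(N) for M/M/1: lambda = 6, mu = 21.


rho = 6/21; Var(N) = rho/(1-rho)^2 = 0.56

0.56


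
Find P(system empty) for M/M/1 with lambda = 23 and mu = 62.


P0 = 1 - rho = 1 - 23/62 = 0.629

0.629


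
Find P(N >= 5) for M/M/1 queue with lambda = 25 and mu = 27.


P(N >= 5) = rho^5 = (25/27)^5 = 0.6806

0.6806


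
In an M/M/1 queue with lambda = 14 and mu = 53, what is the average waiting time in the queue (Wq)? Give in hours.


rho = 14/53; Wq = rho/(mu - lambda) = 0.0068 hours

0.0068 hours


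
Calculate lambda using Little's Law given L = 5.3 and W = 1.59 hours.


lambda = L / W = 5.3 / 1.59 = 3.33 per hour

3.33 per hour


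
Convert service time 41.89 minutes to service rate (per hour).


mu = 60 / avg_service_time = 60 / 41.89 = 1.43 per hour

1.43 per hour


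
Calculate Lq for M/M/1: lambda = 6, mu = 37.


rho = 6/37; Lq = rho^2/(1-rho) = 0.03

0.03


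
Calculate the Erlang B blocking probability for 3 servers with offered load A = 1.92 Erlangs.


B(N,A) = (A^N/N!) / sum(A^k/k!, k=0..N) with N=3, A=1.92 = 0.1985

0.1985


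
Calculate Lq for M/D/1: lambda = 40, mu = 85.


M/D/1: Lq = rho^2 / (2*(1-rho)) where rho = 40/85; Lq = 0.21

0.21


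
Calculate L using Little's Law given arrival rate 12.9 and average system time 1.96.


L = lambda * W = 12.9 * 1.96 = 25.28

25.28


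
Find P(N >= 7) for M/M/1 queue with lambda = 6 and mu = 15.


P(N >= 7) = rho^7 = (6/15)^7 = 0.0016

0.0016


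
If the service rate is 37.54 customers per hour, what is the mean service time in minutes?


Mean service time = 60/mu = 60/37.54 = 1.6 minutes

1.6 minutes


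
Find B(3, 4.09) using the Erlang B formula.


B(N,A) = (A^N/N!) / sum(A^k/k!, k=0..N) with N=3, A=4.09 = 0.4587

0.4587


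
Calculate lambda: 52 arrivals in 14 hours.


lambda = total arrivals / time = 52 / 14 = 3.71 per hour

3.71 per hour


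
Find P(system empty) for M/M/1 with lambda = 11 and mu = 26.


P0 = 1 - rho = 1 - 11/26 = 0.5769

0.5769


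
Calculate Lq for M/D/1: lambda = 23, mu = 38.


M/D/1: Lq = rho^2 / (2*(1-rho)) where rho = 23/38; Lq = 0.46

0.46


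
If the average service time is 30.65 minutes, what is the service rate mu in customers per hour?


mu = 60 / avg_service_time = 60 / 30.65 = 1.96 per hour

1.96 per hour


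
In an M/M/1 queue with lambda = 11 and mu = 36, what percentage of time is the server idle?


Idle fraction = (1 - rho) * 100 = (1 - 11/36) * 100 = 69.4%

69.4%


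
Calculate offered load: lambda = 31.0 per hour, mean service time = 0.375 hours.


Offered load a = lambda * E[S] = 31.0 * 0.375 = 11.63 Erlangs

11.63 Erlangs


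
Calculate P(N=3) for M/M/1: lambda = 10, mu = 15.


rho = 10/15; P(n) = (1-rho)*rho^n = (1-10/15)*(10/15)^3 = 0.0988

0.0988


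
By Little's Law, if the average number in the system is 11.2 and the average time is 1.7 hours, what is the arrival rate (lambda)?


lambda = L / W = 11.2 / 1.7 = 6.59 per hour

6.59 per hour


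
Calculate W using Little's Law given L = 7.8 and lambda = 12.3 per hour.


W = L / lambda = 7.8 / 12.3 = 0.6341 hours

0.6341 hours


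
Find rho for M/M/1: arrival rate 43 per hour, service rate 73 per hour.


rho = lambda/mu = 43/73 = 0.589

0.589


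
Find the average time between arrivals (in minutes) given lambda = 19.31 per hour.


Mean interarrival time = 60/lambda = 60/19.31 = 3.11 minutes

3.11 minutes


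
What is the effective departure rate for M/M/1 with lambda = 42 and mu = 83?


For a stable queue (lambda < mu), throughput = lambda = 42 per hour

42 per hour


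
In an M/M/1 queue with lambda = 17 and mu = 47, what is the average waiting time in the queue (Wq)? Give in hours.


rho = 17/47; Wq = rho/(mu - lambda) = 0.0121 hours

0.0121 hours


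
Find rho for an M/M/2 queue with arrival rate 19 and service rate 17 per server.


rho = lambda/(c*mu) = 19/(2*17) = 0.5588

0.5588


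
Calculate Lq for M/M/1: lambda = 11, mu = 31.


rho = 11/31; Lq = rho^2/(1-rho) = 0.2

0.2


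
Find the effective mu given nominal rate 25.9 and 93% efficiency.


Effective rate = mu * efficiency = 25.9 * 0.93 = 24.09 per hour

24.09 per hour


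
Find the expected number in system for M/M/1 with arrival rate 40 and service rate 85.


rho = 40/85; L = rho/(1-rho) = 0.89

0.89


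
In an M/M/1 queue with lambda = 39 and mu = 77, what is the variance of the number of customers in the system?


rho = 39/77; Var(N) = rho/(1-rho)^2 = 2.08

2.08


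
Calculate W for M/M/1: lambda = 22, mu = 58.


W = 1/(mu - lambda) = 1/(58 - 22) = 0.0278 hours

0.0278 hours


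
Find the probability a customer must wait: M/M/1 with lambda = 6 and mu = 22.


P(wait) = rho = lambda/mu = 6/22 = 0.2727

0.2727


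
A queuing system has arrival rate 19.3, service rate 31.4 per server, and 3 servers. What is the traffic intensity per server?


rho = lambda / (c * mu) = 19.3 / (3 * 31.4) = 0.2049

0.2049


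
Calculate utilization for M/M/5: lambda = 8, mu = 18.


rho = lambda/(c*mu) = 8/(5*18) = 0.0889

0.0889


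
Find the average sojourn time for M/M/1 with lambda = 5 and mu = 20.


W = 1/(mu - lambda) = 1/(20 - 5) = 0.0667 hours

0.0667 hours


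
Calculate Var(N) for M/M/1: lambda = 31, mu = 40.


rho = 31/40; Var(N) = rho/(1-rho)^2 = 15.31

15.31


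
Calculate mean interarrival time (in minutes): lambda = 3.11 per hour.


Mean interarrival time = 60/lambda = 60/3.11 = 19.29 minutes

19.29 minutes


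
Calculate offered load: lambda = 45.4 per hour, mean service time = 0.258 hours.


Offered load a = lambda * E[S] = 45.4 * 0.258 = 11.71 Erlangs

11.71 Erlangs


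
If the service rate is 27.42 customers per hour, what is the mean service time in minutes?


Mean service time = 60/mu = 60/27.42 = 2.19 minutes

2.19 minutes


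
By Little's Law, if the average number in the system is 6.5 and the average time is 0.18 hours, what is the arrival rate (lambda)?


lambda = L / W = 6.5 / 0.18 = 36.11 per hour

36.11 per hour


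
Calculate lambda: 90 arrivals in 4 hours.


lambda = total arrivals / time = 90 / 4 = 22.5 per hour

22.5 per hour


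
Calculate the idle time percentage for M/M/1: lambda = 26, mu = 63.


Idle fraction = (1 - rho) * 100 = (1 - 26/63) * 100 = 58.7%

58.7%


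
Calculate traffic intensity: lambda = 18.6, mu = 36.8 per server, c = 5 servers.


rho = lambda / (c * mu) = 18.6 / (5 * 36.8) = 0.1011

0.1011


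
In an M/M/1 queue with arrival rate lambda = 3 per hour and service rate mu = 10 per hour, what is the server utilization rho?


rho = lambda/mu = 3/10 = 0.3

0.3


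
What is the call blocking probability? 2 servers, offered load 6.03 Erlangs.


B(N,A) = (A^N/N!) / sum(A^k/k!, k=0..N) with N=2, A=6.03 = 0.7211

0.7211


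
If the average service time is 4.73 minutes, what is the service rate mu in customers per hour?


mu = 60 / avg_service_time = 60 / 4.73 = 12.68 per hour

12.68 per hour


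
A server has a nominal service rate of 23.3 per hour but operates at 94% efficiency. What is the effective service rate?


Effective rate = mu * efficiency = 23.3 * 0.94 = 21.9 per hour

21.9 per hour


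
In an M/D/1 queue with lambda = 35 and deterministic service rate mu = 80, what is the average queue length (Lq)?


M/D/1: Lq = rho^2 / (2*(1-rho)) where rho = 35/80; Lq = 0.17

0.17


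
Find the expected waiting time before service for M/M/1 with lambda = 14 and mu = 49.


rho = 14/49; Wq = rho/(mu - lambda) = 0.0082 hours

0.0082 hours


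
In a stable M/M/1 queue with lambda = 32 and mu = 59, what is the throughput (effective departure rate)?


For a stable queue (lambda < mu), throughput = lambda = 32 per hour

32 per hour


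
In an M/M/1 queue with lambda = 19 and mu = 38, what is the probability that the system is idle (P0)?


P0 = 1 - rho = 1 - 19/38 = 0.5

0.5


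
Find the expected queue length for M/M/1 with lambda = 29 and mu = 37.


rho = 29/37; Lq = rho^2/(1-rho) = 2.84

2.84


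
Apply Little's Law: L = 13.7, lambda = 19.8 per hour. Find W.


W = L / lambda = 13.7 / 19.8 = 0.6919 hours

0.6919 hours


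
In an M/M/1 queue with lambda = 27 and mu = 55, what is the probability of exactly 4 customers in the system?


rho = 27/55; P(n) = (1-rho)*rho^n = (1-27/55)*(27/55)^4 = 0.0296

0.0296


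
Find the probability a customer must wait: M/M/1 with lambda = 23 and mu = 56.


P(wait) = rho = lambda/mu = 23/56 = 0.4107

0.4107


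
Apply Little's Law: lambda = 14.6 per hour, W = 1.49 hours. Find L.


L = lambda * W = 14.6 * 1.49 = 21.75

21.75


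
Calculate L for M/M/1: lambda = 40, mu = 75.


rho = 40/75; L = rho/(1-rho) = 1.14

1.14


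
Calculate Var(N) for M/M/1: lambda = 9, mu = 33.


rho = 9/33; Var(N) = rho/(1-rho)^2 = 0.52

0.52


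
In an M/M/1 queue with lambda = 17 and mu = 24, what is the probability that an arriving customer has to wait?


P(wait) = rho = lambda/mu = 17/24 = 0.7083

0.7083


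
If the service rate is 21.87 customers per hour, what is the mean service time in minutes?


Mean service time = 60/mu = 60/21.87 = 2.74 minutes

2.74 minutes


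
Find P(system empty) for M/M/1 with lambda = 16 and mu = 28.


P0 = 1 - rho = 1 - 16/28 = 0.4286

0.4286


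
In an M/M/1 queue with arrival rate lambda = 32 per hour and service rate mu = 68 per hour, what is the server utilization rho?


rho = lambda/mu = 32/68 = 0.4706

0.4706


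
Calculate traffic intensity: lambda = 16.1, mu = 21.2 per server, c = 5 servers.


rho = lambda / (c * mu) = 16.1 / (5 * 21.2) = 0.1519

0.1519


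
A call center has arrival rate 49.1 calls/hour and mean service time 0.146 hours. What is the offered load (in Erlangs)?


Offered load a = lambda * E[S] = 49.1 * 0.146 = 7.17 Erlangs

7.17 Erlangs


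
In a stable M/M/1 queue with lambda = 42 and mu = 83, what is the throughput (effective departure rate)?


For a stable queue (lambda < mu), throughput = lambda = 42 per hour

42 per hour


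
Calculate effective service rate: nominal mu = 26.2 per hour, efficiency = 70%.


Effective rate = mu * efficiency = 26.2 * 0.7 = 18.34 per hour

18.34 per hour


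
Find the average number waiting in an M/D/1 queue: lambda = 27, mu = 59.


M/D/1: Lq = rho^2 / (2*(1-rho)) where rho = 27/59; Lq = 0.19

0.19


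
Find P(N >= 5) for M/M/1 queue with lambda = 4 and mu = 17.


P(N >= 5) = rho^5 = (4/17)^5 = 0.0007

0.0007


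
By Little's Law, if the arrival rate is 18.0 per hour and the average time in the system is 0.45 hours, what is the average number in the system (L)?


L = lambda * W = 18.0 * 0.45 = 8.1

8.1


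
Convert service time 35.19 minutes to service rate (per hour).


mu = 60 / avg_service_time = 60 / 35.19 = 1.71 per hour

1.71 per hour


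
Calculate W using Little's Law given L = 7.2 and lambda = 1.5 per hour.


W = L / lambda = 7.2 / 1.5 = 4.8 hours

4.8 hours


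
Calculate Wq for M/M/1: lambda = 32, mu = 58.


rho = 32/58; Wq = rho/(mu - lambda) = 0.0212 hours

0.0212 hours


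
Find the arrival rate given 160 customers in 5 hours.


lambda = total arrivals / time = 160 / 5 = 32.0 per hour

32.0 per hour


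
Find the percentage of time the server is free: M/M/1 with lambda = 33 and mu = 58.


Idle fraction = (1 - rho) * 100 = (1 - 33/58) * 100 = 43.1%

43.1%


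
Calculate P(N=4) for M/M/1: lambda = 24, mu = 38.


rho = 24/38; P(n) = (1-rho)*rho^n = (1-24/38)*(24/38)^4 = 0.0586

0.0586


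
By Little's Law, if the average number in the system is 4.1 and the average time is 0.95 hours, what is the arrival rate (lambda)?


lambda = L / W = 4.1 / 0.95 = 4.32 per hour

4.32 per hour


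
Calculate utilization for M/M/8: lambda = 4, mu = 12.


rho = lambda/(c*mu) = 4/(8*12) = 0.0417

0.0417


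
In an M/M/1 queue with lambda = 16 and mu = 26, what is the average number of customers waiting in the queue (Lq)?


rho = 16/26; Lq = rho^2/(1-rho) = 0.98

0.98


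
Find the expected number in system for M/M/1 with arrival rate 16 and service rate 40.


rho = 16/40; L = rho/(1-rho) = 0.67

0.67


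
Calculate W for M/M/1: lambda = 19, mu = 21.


W = 1/(mu - lambda) = 1/(21 - 19) = 0.5 hours

0.5 hours


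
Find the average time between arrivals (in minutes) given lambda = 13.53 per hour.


Mean interarrival time = 60/lambda = 60/13.53 = 4.43 minutes

4.43 minutes


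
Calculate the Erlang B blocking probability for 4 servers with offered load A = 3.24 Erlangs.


B(N,A) = (A^N/N!) / sum(A^k/k!, k=0..N) with N=4, A=3.24 = 0.2325

0.2325


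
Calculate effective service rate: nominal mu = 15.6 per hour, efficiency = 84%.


Effective rate = mu * efficiency = 15.6 * 0.84 = 13.1 per hour

13.1 per hour


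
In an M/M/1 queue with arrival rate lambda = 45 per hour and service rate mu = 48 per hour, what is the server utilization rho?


rho = lambda/mu = 45/48 = 0.9375

0.9375


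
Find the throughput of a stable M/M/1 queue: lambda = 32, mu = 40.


For a stable queue (lambda < mu), throughput = lambda = 32 per hour

32 per hour


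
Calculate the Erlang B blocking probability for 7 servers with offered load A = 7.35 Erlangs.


B(N,A) = (A^N/N!) / sum(A^k/k!, k=0..N) with N=7, A=7.35 = 0.2702

0.2702


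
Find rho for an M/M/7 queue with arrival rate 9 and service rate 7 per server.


rho = lambda/(c*mu) = 9/(7*7) = 0.1837

0.1837


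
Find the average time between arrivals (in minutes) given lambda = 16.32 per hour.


Mean interarrival time = 60/lambda = 60/16.32 = 3.68 minutes

3.68 minutes


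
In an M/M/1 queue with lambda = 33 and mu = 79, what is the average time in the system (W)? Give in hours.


W = 1/(mu - lambda) = 1/(79 - 33) = 0.0217 hours

0.0217 hours


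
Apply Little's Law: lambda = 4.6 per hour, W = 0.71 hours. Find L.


L = lambda * W = 4.6 * 0.71 = 3.27

3.27


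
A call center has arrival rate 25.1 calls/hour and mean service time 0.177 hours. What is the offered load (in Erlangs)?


Offered load a = lambda * E[S] = 25.1 * 0.177 = 4.44 Erlangs

4.44 Erlangs


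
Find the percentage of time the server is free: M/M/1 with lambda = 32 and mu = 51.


Idle fraction = (1 - rho) * 100 = (1 - 32/51) * 100 = 37.3%

37.3%


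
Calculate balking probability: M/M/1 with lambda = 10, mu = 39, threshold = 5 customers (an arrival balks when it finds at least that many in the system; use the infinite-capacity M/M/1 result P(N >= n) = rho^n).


P(N >= 5) = rho^5 = (10/39)^5 = 0.0011

0.0011


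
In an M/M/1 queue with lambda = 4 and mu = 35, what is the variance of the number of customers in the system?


rho = 4/35; Var(N) = rho/(1-rho)^2 = 0.15

0.15


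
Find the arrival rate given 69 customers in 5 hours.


lambda = total arrivals / time = 69 / 5 = 13.8 per hour

13.8 per hour


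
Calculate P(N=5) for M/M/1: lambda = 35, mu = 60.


rho = 35/60; P(n) = (1-rho)*rho^n = (1-35/60)*(35/60)^5 = 0.0281

0.0281


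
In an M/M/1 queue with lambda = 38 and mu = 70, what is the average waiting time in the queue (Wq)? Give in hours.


rho = 38/70; Wq = rho/(mu - lambda) = 0.017 hours

0.017 hours


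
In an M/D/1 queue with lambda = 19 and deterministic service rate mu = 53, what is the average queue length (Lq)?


M/D/1: Lq = rho^2 / (2*(1-rho)) where rho = 19/53; Lq = 0.1

0.1


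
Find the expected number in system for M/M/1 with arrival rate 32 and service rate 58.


rho = 32/58; L = rho/(1-rho) = 1.23

1.23


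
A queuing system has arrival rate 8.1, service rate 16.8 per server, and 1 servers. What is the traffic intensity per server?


rho = lambda / (c * mu) = 8.1 / (1 * 16.8) = 0.4821

0.4821


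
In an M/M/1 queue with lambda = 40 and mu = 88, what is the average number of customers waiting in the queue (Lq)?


rho = 40/88; Lq = rho^2/(1-rho) = 0.38

0.38


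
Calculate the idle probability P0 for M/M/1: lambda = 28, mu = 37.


P0 = 1 - rho = 1 - 28/37 = 0.2432

0.2432


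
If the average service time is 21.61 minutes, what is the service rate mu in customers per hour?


mu = 60 / avg_service_time = 60 / 21.61 = 2.78 per hour

2.78 per hour


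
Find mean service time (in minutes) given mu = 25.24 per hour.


Mean service time = 60/mu = 60/25.24 = 2.38 minutes

2.38 minutes


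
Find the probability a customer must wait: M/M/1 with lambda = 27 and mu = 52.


P(wait) = rho = lambda/mu = 27/52 = 0.5192

0.5192


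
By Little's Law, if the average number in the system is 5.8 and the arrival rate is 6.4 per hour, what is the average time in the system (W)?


W = L / lambda = 5.8 / 6.4 = 0.9063 hours

0.9063 hours


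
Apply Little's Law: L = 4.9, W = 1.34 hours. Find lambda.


lambda = L / W = 4.9 / 1.34 = 3.66 per hour

3.66 per hour


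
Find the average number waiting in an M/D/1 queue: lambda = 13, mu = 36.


M/D/1: Lq = rho^2 / (2*(1-rho)) where rho = 13/36; Lq = 0.1

0.1


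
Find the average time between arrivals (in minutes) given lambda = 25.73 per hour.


Mean interarrival time = 60/lambda = 60/25.73 = 2.33 minutes

2.33 minutes


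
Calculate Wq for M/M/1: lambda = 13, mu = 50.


rho = 13/50; Wq = rho/(mu - lambda) = 0.007 hours

0.007 hours


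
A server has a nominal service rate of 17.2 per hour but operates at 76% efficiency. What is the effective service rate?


Effective rate = mu * efficiency = 17.2 * 0.76 = 13.07 per hour

13.07 per hour


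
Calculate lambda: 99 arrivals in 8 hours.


lambda = total arrivals / time = 99 / 8 = 12.38 per hour

12.38 per hour


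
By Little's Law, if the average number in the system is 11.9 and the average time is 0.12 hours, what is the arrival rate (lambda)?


lambda = L / W = 11.9 / 0.12 = 99.17 per hour

99.17 per hour


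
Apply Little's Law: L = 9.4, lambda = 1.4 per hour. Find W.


W = L / lambda = 9.4 / 1.4 = 6.7143 hours

6.7143 hours


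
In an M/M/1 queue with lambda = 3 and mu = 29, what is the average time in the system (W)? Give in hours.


W = 1/(mu - lambda) = 1/(29 - 3) = 0.0385 hours

0.0385 hours


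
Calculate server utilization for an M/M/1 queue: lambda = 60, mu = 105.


rho = lambda/mu = 60/105 = 0.5714

0.5714


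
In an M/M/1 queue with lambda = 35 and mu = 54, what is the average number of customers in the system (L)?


rho = 35/54; L = rho/(1-rho) = 1.84

1.84


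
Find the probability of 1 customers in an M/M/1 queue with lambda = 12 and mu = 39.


rho = 12/39; P(n) = (1-rho)*rho^n = (1-12/39)*(12/39)^1 = 0.213

0.213


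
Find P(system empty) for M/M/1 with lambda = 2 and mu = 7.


P0 = 1 - rho = 1 - 2/7 = 0.7143

0.7143


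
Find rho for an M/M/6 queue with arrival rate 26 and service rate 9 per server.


rho = lambda/(c*mu) = 26/(6*9) = 0.4815

0.4815


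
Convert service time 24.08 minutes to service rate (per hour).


mu = 60 / avg_service_time = 60 / 24.08 = 2.49 per hour

2.49 per hour


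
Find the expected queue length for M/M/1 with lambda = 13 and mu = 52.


rho = 13/52; Lq = rho^2/(1-rho) = 0.08

0.08


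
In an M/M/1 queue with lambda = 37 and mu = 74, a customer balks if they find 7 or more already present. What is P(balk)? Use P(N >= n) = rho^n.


P(N >= 7) = rho^7 = (37/74)^7 = 0.0078

0.0078


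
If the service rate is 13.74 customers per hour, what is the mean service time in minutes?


Mean service time = 60/mu = 60/13.74 = 4.37 minutes

4.37 minutes


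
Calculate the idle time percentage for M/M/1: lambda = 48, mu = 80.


Idle fraction = (1 - rho) * 100 = (1 - 48/80) * 100 = 40.0%

40.0%


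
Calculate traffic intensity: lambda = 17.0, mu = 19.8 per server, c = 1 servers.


rho = lambda / (c * mu) = 17.0 / (1 * 19.8) = 0.8586

0.8586


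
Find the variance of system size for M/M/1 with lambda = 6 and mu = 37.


rho = 6/37; Var(N) = rho/(1-rho)^2 = 0.23

0.23


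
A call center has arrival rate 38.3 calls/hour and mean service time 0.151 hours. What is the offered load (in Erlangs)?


Offered load a = lambda * E[S] = 38.3 * 0.151 = 5.78 Erlangs

5.78 Erlangs


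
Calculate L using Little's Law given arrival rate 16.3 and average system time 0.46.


L = lambda * W = 16.3 * 0.46 = 7.5

7.5


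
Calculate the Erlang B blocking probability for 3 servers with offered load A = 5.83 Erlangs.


B(N,A) = (A^N/N!) / sum(A^k/k!, k=0..N) with N=3, A=5.83 = 0.5809

0.5809


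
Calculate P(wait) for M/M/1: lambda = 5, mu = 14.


P(wait) = rho = lambda/mu = 5/14 = 0.3571

0.3571


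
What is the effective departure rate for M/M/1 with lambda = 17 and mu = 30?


For a stable queue (lambda < mu), throughput = lambda = 17 per hour

17 per hour


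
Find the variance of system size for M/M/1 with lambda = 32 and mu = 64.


rho = 32/64; Var(N) = rho/(1-rho)^2 = 2.0

2.0


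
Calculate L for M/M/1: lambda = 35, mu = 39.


rho = 35/39; L = rho/(1-rho) = 8.75

8.75


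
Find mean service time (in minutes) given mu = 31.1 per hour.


Mean service time = 60/mu = 60/31.1 = 1.93 minutes

1.93 minutes


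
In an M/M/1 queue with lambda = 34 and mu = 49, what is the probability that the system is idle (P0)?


P0 = 1 - rho = 1 - 34/49 = 0.3061

0.3061


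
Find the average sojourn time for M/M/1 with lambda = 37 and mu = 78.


W = 1/(mu - lambda) = 1/(78 - 37) = 0.0244 hours

0.0244 hours


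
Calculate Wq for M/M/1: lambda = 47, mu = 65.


rho = 47/65; Wq = rho/(mu - lambda) = 0.0402 hours

0.0402 hours


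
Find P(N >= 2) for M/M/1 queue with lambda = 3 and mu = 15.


P(N >= 2) = rho^2 = (3/15)^2 = 0.04

0.04


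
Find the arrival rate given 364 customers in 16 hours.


lambda = total arrivals / time = 364 / 16 = 22.75 per hour

22.75 per hour


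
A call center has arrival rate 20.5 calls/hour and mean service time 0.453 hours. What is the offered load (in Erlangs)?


Offered load a = lambda * E[S] = 20.5 * 0.453 = 9.29 Erlangs

9.29 Erlangs


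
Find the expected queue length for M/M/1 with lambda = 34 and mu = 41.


rho = 34/41; Lq = rho^2/(1-rho) = 4.03

4.03


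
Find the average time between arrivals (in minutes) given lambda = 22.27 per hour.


Mean interarrival time = 60/lambda = 60/22.27 = 2.69 minutes

2.69 minutes


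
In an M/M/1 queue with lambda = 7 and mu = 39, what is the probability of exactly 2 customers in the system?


rho = 7/39; P(n) = (1-rho)*rho^n = (1-7/39)*(7/39)^2 = 0.0264

0.0264


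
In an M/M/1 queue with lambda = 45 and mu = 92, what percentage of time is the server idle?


Idle fraction = (1 - rho) * 100 = (1 - 45/92) * 100 = 51.1%

51.1%


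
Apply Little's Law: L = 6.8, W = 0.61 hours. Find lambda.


lambda = L / W = 6.8 / 0.61 = 11.15 per hour

11.15 per hour


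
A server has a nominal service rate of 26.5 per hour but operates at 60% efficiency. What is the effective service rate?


Effective rate = mu * efficiency = 26.5 * 0.6 = 15.9 per hour

15.9 per hour


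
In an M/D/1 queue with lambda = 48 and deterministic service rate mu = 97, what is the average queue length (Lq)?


M/D/1: Lq = rho^2 / (2*(1-rho)) where rho = 48/97; Lq = 0.24

0.24


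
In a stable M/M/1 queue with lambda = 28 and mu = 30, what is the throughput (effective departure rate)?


For a stable queue (lambda < mu), throughput = lambda = 28 per hour

28 per hour


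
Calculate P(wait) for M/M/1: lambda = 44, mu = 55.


P(wait) = rho = lambda/mu = 44/55 = 0.8

0.8


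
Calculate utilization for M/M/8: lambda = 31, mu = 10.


rho = lambda/(c*mu) = 31/(8*10) = 0.3875

0.3875


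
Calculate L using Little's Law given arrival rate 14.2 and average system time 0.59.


L = lambda * W = 14.2 * 0.59 = 8.38

8.38


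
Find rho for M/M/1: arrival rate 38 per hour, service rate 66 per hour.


rho = lambda/mu = 38/66 = 0.5758

0.5758


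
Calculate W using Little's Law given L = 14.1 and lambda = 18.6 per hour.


W = L / lambda = 14.1 / 18.6 = 0.7581 hours

0.7581 hours


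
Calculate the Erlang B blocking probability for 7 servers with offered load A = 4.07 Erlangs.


B(N,A) = (A^N/N!) / sum(A^k/k!, k=0..N) with N=7, A=4.07 = 0.0664

0.0664


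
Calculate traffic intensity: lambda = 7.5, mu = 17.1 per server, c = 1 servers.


rho = lambda / (c * mu) = 7.5 / (1 * 17.1) = 0.4386

0.4386


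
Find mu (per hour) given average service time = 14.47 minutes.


mu = 60 / avg_service_time = 60 / 14.47 = 4.15 per hour

4.15 per hour


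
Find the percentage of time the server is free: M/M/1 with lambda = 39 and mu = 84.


Idle fraction = (1 - rho) * 100 = (1 - 39/84) * 100 = 53.6%

53.6%


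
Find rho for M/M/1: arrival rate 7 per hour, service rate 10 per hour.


rho = lambda/mu = 7/10 = 0.7

0.7


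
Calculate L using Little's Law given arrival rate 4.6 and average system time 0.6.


L = lambda * W = 4.6 * 0.6 = 2.76

2.76


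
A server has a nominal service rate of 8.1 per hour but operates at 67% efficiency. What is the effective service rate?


Effective rate = mu * efficiency = 8.1 * 0.67 = 5.43 per hour

5.43 per hour


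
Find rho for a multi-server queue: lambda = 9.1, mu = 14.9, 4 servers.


rho = lambda / (c * mu) = 9.1 / (4 * 14.9) = 0.1527

0.1527


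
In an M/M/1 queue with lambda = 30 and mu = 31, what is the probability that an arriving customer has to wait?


P(wait) = rho = lambda/mu = 30/31 = 0.9677

0.9677


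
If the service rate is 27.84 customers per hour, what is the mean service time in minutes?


Mean service time = 60/mu = 60/27.84 = 2.16 minutes

2.16 minutes


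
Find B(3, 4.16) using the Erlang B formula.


B(N,A) = (A^N/N!) / sum(A^k/k!, k=0..N) with N=3, A=4.16 = 0.4649

0.4649


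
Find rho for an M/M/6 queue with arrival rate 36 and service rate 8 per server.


rho = lambda/(c*mu) = 36/(6*8) = 0.75

0.75


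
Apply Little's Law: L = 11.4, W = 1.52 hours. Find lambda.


lambda = L / W = 11.4 / 1.52 = 7.5 per hour

7.5 per hour


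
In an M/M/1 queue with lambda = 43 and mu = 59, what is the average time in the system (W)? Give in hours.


W = 1/(mu - lambda) = 1/(59 - 43) = 0.0625 hours

0.0625 hours


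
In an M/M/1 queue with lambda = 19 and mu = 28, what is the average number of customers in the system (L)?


rho = 19/28; L = rho/(1-rho) = 2.11

2.11


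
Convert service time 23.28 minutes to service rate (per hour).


mu = 60 / avg_service_time = 60 / 23.28 = 2.58 per hour

2.58 per hour


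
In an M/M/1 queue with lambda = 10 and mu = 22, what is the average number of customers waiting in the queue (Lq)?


rho = 10/22; Lq = rho^2/(1-rho) = 0.38

0.38


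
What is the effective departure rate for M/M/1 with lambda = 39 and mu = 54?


For a stable queue (lambda < mu), throughput = lambda = 39 per hour

39 per hour


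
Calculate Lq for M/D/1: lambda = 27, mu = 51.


M/D/1: Lq = rho^2 / (2*(1-rho)) where rho = 27/51; Lq = 0.3

0.3


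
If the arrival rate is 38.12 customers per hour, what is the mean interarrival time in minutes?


Mean interarrival time = 60/lambda = 60/38.12 = 1.57 minutes

1.57 minutes


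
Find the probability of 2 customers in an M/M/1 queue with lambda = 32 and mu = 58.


rho = 32/58; P(n) = (1-rho)*rho^n = (1-32/58)*(32/58)^2 = 0.1365

0.1365


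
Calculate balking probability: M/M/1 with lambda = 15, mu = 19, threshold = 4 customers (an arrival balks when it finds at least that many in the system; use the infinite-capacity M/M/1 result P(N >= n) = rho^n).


P(N >= 4) = rho^4 = (15/19)^4 = 0.3885

0.3885


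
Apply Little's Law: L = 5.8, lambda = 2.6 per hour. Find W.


W = L / lambda = 5.8 / 2.6 = 2.2308 hours

2.2308 hours


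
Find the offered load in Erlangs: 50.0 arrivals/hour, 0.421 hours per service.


Offered load a = lambda * E[S] = 50.0 * 0.421 = 21.05 Erlangs

21.05 Erlangs


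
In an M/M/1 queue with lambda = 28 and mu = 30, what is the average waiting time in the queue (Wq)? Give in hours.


rho = 28/30; Wq = rho/(mu - lambda) = 0.4667 hours

0.4667 hours


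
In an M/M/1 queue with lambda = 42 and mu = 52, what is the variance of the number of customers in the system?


rho = 42/52; Var(N) = rho/(1-rho)^2 = 21.84

21.84


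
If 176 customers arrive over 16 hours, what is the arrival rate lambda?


lambda = total arrivals / time = 176 / 16 = 11.0 per hour

11.0 per hour


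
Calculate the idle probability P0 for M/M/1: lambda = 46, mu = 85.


P0 = 1 - rho = 1 - 46/85 = 0.4588

0.4588


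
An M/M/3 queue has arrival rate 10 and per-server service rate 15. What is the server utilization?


rho = lambda/(c*mu) = 10/(3*15) = 0.2222

0.2222


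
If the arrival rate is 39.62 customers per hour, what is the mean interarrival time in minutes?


Mean interarrival time = 60/lambda = 60/39.62 = 1.51 minutes

1.51 minutes
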